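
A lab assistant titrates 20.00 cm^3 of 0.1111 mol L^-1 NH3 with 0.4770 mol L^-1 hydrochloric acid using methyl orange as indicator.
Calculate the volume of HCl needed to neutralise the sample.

4.658 mL

NH3 + HCl → NH4Cl
n(NH3) = 0.02000 L × 0.1111 mol/L = 2.222 × 10^-3 mol
n(HCl) = 2.222 × 10^-3 mol (1:1 stoichiometry)
V(HCl) = 2.222 × 10^-3 mol / 0.4770 mol/L = 0.004658 L = 4.658 mL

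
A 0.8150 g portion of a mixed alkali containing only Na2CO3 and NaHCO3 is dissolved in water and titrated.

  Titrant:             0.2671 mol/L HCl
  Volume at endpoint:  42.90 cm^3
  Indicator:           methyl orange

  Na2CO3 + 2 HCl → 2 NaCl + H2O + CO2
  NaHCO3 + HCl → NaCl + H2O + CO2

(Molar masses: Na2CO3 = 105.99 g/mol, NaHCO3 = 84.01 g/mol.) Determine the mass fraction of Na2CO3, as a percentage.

n(HCl) = 0.04290 × 0.2671 = 0.01146 mol
Let x = n(Na2CO3), y = n(NaHCO3).
Titrant: 2x + 1y = 0.01146;  mass: 105.99x + 84.01y = 0.8150
Solving, x = 2.380 × 10^-3 mol, y = 6.698 × 10^-3 mol
mass of Na2CO3 = 2.380 × 10^-3 × 105.99 = 0.2523 g
% Na2CO3 = 0.2523 / 0.8150 × 100 = 30.95 %

30.95 %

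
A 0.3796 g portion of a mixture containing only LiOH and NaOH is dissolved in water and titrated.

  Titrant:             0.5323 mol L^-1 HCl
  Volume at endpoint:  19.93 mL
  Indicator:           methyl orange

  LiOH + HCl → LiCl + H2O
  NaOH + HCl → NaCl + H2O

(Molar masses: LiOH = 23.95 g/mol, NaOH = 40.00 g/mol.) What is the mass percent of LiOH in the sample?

17.59 %

n(HCl) = 0.01993 × 0.5323 = 0.01061 mol
Let x = n(LiOH), y = n(NaOH).
Titrant: 1x + 1y = 0.01061;  mass: 23.95x + 40.00y = 0.3796
Solving, x = 2.788 × 10^-3 mol, y = 7.821 × 10^-3 mol
mass of LiOH = 2.788 × 10^-3 × 23.95 = 0.06678 g
% LiOH = 0.06678 / 0.3796 × 100 = 17.59 %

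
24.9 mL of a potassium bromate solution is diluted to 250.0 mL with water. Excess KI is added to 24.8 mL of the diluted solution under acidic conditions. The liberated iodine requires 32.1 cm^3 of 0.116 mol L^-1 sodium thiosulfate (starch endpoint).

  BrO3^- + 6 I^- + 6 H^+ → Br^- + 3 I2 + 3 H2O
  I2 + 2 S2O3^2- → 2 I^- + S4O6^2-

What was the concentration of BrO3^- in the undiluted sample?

n(S2O3^2-) = 0.0321 × 0.116 = 3.72 × 10^-3 mol
n(I2) = n(S2O3^2-)/2 = 1.86 × 10^-3 mol
From the 1:3 ratio, n(BrO3^-) in the aliquot = 1/3 × 1.86 × 10^-3 = 6.21 × 10^-4 mol
[BrO3^-]_dilute = 6.21 × 10^-4 / 0.0248 = 0.0250 mol/L
[BrO3^-]_original = 0.0250 × 250.0/24.9 = 0.251 mol/L

0.251 mol/L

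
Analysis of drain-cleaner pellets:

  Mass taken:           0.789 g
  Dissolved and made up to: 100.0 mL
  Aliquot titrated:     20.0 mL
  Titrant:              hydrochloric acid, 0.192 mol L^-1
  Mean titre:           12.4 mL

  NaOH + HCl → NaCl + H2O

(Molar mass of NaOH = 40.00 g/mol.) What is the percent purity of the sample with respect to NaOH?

n(HCl) per titration = 0.0124 × 0.192 = 2.38 × 10^-3 mol
n(NaOH) in each aliquot = 2.38 × 10^-3 mol (1:1 ratio)
n(NaOH) in the whole flask = 2.38 × 10^-3 × 100.0/20.0 = 0.0119 mol
mass of NaOH = 0.0119 × 40.00 = 0.476 g
% NaOH = 0.476 / 0.789 × 100 = 60.3 %

60.3 %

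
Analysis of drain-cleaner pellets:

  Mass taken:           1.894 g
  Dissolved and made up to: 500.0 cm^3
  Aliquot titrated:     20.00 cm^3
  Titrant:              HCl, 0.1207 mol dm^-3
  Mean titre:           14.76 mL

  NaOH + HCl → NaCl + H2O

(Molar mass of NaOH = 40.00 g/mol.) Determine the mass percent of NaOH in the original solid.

n(HCl) per titration = 0.01476 × 0.1207 = 1.782 × 10^-3 mol
n(NaOH) in each aliquot = 1.782 × 10^-3 mol (1:1 ratio)
n(NaOH) in the whole flask = 1.782 × 10^-3 × 500.0/20.00 = 0.04454 mol
mass of NaOH = 0.04454 × 40.00 = 1.782 g
% NaOH = 1.782 / 1.894 × 100 = 94.06 %

94.06 %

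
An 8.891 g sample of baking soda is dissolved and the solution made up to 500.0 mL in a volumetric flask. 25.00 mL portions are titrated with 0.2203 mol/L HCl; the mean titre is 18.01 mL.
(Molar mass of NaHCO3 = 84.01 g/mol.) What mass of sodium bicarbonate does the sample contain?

NaHCO3 + HCl → NaCl + H2O + CO2
n(HCl) per titration = 0.01801 × 0.2203 = 3.968 × 10^-3 mol
n(NaHCO3) in each aliquot = 3.968 × 10^-3 mol (1:1 ratio)
n(NaHCO3) in the whole flask = 3.968 × 10^-3 × 500.0/25.00 = 0.07935 mol
mass of NaHCO3 = 0.07935 × 84.01 = 6.666 g

6.666 g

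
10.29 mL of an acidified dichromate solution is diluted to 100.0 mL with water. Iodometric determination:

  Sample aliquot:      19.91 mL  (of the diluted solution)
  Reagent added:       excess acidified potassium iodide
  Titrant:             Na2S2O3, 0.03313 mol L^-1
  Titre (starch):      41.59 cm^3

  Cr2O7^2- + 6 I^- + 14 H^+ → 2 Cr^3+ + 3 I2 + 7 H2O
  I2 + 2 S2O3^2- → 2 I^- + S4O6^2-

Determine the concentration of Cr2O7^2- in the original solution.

0.1121 mol/L

n(S2O3^2-) = 0.04159 × 0.03313 = 1.378 × 10^-3 mol
n(I2) = n(S2O3^2-)/2 = 6.889 × 10^-4 mol
From the 1:3 ratio, n(Cr2O7^2-) in the aliquot = 1/3 × 6.889 × 10^-4 = 2.296 × 10^-4 mol
[Cr2O7^2-]_dilute = 2.296 × 10^-4 / 0.01991 = 0.01153 mol/L
[Cr2O7^2-]_original = 0.01153 × 100.0/10.29 = 0.1121 mol/L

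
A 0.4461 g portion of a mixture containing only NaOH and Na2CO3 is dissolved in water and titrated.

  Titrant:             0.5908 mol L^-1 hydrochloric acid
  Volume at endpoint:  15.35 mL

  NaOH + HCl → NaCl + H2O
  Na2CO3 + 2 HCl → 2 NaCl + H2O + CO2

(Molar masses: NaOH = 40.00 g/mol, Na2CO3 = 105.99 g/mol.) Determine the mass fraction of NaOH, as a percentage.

23.81 %

n(HCl) = 0.01535 × 0.5908 = 9.069 × 10^-3 mol
Let x = n(NaOH), y = n(Na2CO3).
Titrant: 1x + 2y = 9.069 × 10^-3;  mass: 40.00x + 105.99y = 0.4461
Solving, x = 2.655 × 10^-3 mol, y = 3.207 × 10^-3 mol
mass of NaOH = 2.655 × 10^-3 × 40.00 = 0.1062 g
% NaOH = 0.1062 / 0.4461 × 100 = 23.81 %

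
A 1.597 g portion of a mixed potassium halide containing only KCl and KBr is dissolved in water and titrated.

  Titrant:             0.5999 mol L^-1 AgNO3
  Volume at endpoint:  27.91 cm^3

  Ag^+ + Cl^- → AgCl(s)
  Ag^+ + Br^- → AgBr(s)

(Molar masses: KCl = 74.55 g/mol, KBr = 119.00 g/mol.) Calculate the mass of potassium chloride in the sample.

0.6632 g

n(AgNO3) = 0.02791 × 0.5999 = 0.01674 mol
Let x = n(KCl), y = n(KBr).
Titrant: 1x + 1y = 0.01674;  mass: 74.55x + 119.00y = 1.597
Solving, x = 8.896 × 10^-3 mol, y = 7.847 × 10^-3 mol
mass of KCl = 8.896 × 10^-3 × 74.55 = 0.6632 g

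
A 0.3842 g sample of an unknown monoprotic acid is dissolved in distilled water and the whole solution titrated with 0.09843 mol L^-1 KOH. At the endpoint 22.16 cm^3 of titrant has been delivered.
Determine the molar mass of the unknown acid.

n(KOH) = 0.02216 L × 0.09843 mol/L = 2.181 × 10^-3 mol
n(HA) = 2.181 × 10^-3 mol (1:1 ratio)
M = m / n = 0.3842 g / 2.181 × 10^-3 mol = 176.1 g/mol

176.1 g/mol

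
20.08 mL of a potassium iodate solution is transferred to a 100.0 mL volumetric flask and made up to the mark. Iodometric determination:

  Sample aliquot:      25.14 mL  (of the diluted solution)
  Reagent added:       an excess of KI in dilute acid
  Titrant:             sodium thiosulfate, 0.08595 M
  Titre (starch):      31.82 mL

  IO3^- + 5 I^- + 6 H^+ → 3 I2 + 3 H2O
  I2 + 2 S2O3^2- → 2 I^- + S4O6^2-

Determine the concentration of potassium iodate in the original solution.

0.09030 M

n(S2O3^2-) = 0.03182 × 0.08595 = 2.735 × 10^-3 mol
n(I2) = n(S2O3^2-)/2 = 1.367 × 10^-3 mol
From the 1:3 ratio, n(IO3^-) in the aliquot = 1/3 × 1.367 × 10^-3 = 4.558 × 10^-4 mol
[IO3^-]_dilute = 4.558 × 10^-4 / 0.02514 = 0.01813 mol/L
[IO3^-]_original = 0.01813 × 100.0/20.08 = 0.09030 mol/L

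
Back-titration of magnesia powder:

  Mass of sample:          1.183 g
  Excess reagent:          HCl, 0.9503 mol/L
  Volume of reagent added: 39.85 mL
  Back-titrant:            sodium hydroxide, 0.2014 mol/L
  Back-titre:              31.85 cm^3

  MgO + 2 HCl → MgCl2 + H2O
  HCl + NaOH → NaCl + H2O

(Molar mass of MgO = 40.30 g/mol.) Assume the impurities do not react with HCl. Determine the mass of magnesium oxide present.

0.6338 g

n(HCl) added = 0.03985 × 0.9503 = 0.03787 mol
n(NaOH) used in back-titration = 0.03185 × 0.2014 = 6.415 × 10^-3 mol
n(HCl) left over = 6.415 × 10^-3 mol (1:1 ratio)
n(HCl) consumed by analyte = 0.03787 − 6.415 × 10^-3 = 0.03145 mol
From the 1:2 ratio, n(MgO) = 1/2 × 0.03145 = 0.01573 mol
mass of MgO = 0.01573 × 40.30 = 0.6338 g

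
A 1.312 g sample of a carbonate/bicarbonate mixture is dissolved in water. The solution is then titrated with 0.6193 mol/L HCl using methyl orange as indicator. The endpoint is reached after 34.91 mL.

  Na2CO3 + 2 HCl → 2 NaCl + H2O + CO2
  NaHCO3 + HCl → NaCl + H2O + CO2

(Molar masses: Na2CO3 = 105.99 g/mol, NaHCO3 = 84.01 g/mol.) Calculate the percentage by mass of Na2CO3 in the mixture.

n(HCl) = 0.03491 × 0.6193 = 0.02162 mol
Let x = n(Na2CO3), y = n(NaHCO3).
Titrant: 2x + 1y = 0.02162;  mass: 105.99x + 84.01y = 1.312
Solving, x = 8.130 × 10^-3 mol, y = 5.361 × 10^-3 mol
mass of Na2CO3 = 8.130 × 10^-3 × 105.99 = 0.8617 g
% Na2CO3 = 0.8617 / 1.312 × 100 = 65.67 %

65.67 %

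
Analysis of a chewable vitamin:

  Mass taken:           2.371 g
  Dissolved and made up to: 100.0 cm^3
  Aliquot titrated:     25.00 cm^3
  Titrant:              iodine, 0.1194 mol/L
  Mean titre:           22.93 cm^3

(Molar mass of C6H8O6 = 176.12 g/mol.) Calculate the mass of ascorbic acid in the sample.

1.929 g

C6H8O6 + I2 → C6H6O6 + 2 HI
n(I2) per titration = 0.02293 × 0.1194 = 2.738 × 10^-3 mol
n(C6H8O6) in each aliquot = 2.738 × 10^-3 mol (1:1 ratio)
n(C6H8O6) in the whole flask = 2.738 × 10^-3 × 100.0/25.00 = 0.01095 mol
mass of C6H8O6 = 0.01095 × 176.12 = 1.929 g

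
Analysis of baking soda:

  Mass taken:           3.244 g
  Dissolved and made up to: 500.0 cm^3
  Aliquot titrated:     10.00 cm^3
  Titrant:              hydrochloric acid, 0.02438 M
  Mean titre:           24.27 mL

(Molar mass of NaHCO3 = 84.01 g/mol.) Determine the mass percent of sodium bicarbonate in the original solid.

76.62 %

NaHCO3 + HCl → NaCl + H2O + CO2
n(HCl) per titration = 0.02427 × 0.02438 = 5.917 × 10^-4 mol
n(NaHCO3) in each aliquot = 5.917 × 10^-4 mol (1:1 ratio)
n(NaHCO3) in the whole flask = 5.917 × 10^-4 × 500.0/10.00 = 0.02959 mol
mass of NaHCO3 = 0.02959 × 84.01 = 2.485 g
% NaHCO3 = 2.485 / 3.244 × 100 = 76.62 %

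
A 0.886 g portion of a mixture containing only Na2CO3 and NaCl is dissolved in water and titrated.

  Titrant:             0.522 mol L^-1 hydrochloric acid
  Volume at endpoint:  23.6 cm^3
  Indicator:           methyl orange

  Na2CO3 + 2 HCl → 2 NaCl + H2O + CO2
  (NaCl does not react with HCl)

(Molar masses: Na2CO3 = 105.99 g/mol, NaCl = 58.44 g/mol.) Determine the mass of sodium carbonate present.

0.653 g

n(HCl) = 0.0236 × 0.522 = 0.0123 mol
Let x = n(Na2CO3), y = n(NaCl).
Titrant: 2x = 0.0123;  mass: 105.99x + 58.44y = 0.886
Solving, x = 6.16 × 10^-3 mol, y = 3.99 × 10^-3 mol
mass of Na2CO3 = 6.16 × 10^-3 × 105.99 = 0.653 g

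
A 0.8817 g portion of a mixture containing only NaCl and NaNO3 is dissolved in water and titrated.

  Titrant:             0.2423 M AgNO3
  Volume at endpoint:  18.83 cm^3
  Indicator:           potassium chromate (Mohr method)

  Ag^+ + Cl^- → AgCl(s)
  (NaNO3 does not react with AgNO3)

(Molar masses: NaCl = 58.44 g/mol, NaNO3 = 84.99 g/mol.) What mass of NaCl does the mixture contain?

0.2666 g

n(AgNO3) = 0.01883 × 0.2423 = 4.563 × 10^-3 mol
Let x = n(NaCl), y = n(NaNO3).
Titrant: 1x = 4.563 × 10^-3;  mass: 58.44x + 84.99y = 0.8817
Solving, x = 4.563 × 10^-3 mol, y = 7.237 × 10^-3 mol
mass of NaCl = 4.563 × 10^-3 × 58.44 = 0.2666 g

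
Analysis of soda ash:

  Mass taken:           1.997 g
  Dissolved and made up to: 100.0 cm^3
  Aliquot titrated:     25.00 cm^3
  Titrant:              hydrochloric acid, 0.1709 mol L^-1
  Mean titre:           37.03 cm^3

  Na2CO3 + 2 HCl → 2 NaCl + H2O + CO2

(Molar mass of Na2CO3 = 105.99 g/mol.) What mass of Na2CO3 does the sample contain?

1.341 g

n(HCl) per titration = 0.03703 × 0.1709 = 6.328 × 10^-3 mol
From the 1:2 ratio, n(Na2CO3) in each aliquot = 1/2 × 6.328 × 10^-3 = 3.164 × 10^-3 mol
n(Na2CO3) in the whole flask = 3.164 × 10^-3 × 100.0/25.00 = 0.01266 mol
mass of Na2CO3 = 0.01266 × 105.99 = 1.341 g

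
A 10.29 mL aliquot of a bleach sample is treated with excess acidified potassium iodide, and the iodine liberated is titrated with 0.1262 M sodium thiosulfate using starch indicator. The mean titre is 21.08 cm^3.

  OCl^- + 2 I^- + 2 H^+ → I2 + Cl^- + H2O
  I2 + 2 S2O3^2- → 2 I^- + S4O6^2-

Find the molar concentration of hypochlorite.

n(S2O3^2-) = 0.02108 × 0.1262 = 2.660 × 10^-3 mol
n(I2) = n(S2O3^2-)/2 = 1.330 × 10^-3 mol
n(OCl^-) in the aliquot = 1.330 × 10^-3 mol (1:1 ratio)
[OCl^-] = 1.330 × 10^-3 / 0.01029 = 0.1293 mol/L

0.1293 M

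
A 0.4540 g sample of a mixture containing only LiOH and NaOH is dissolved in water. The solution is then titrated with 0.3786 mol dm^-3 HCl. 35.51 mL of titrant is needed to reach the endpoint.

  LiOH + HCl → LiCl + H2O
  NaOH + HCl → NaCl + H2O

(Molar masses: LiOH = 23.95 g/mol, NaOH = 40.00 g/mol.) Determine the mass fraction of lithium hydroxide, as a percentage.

27.53 %

n(HCl) = 0.03551 × 0.3786 = 0.01344 mol
Let x = n(LiOH), y = n(NaOH).
Titrant: 1x + 1y = 0.01344;  mass: 23.95x + 40.00y = 0.4540
Solving, x = 5.219 × 10^-3 mol, y = 8.225 × 10^-3 mol
mass of LiOH = 5.219 × 10^-3 × 23.95 = 0.1250 g
% LiOH = 0.1250 / 0.4540 × 100 = 27.53 %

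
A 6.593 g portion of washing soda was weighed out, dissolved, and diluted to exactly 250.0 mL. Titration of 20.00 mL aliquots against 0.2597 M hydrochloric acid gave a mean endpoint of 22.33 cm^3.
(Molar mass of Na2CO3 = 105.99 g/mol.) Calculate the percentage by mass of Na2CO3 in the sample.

58.27 %

Na2CO3 + 2 HCl → 2 NaCl + H2O + CO2
n(HCl) per titration = 0.02233 × 0.2597 = 5.799 × 10^-3 mol
From the 1:2 ratio, n(Na2CO3) in each aliquot = 1/2 × 5.799 × 10^-3 = 2.900 × 10^-3 mol
n(Na2CO3) in the whole flask = 2.900 × 10^-3 × 250.0/20.00 = 0.03624 mol
mass of Na2CO3 = 0.03624 × 105.99 = 3.842 g
% Na2CO3 = 3.842 / 6.593 × 100 = 58.27 %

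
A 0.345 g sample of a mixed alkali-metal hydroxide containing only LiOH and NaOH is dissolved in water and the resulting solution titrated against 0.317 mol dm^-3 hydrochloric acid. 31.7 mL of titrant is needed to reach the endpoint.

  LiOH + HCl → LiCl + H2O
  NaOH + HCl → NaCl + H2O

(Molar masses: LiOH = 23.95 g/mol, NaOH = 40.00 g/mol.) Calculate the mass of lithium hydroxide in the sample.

0.0850 g

n(HCl) = 0.0317 × 0.317 = 0.0100 mol
Let x = n(LiOH), y = n(NaOH).
Titrant: 1x + 1y = 0.0100;  mass: 23.95x + 40.00y = 0.345
Solving, x = 3.55 × 10^-3 mol, y = 6.50 × 10^-3 mol
mass of LiOH = 3.55 × 10^-3 × 23.95 = 0.0850 g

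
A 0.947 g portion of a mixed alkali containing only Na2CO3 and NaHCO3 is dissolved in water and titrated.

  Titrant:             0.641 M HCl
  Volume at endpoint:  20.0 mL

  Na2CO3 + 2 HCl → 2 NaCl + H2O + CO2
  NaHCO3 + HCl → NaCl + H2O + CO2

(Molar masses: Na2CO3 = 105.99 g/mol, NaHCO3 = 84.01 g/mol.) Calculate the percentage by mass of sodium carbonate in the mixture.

n(HCl) = 0.0200 × 0.641 = 0.0128 mol
Let x = n(Na2CO3), y = n(NaHCO3).
Titrant: 2x + 1y = 0.0128;  mass: 105.99x + 84.01y = 0.947
Solving, x = 2.10 × 10^-3 mol, y = 8.63 × 10^-3 mol
mass of Na2CO3 = 2.10 × 10^-3 × 105.99 = 0.222 g
% Na2CO3 = 0.222 / 0.947 × 100 = 23.5 %

23.5 %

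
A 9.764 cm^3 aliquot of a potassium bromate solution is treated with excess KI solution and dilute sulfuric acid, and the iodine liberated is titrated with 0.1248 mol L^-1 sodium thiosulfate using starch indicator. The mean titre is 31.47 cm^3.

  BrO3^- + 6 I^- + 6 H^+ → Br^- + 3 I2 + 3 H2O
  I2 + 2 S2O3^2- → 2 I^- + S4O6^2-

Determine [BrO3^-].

0.06704 mol/L

n(S2O3^2-) = 0.03147 × 0.1248 = 3.927 × 10^-3 mol
n(I2) = n(S2O3^2-)/2 = 1.964 × 10^-3 mol
From the 1:3 ratio, n(BrO3^-) in the aliquot = 1/3 × 1.964 × 10^-3 = 6.546 × 10^-4 mol
[BrO3^-] = 6.546 × 10^-4 / 0.009764 = 0.06704 mol/L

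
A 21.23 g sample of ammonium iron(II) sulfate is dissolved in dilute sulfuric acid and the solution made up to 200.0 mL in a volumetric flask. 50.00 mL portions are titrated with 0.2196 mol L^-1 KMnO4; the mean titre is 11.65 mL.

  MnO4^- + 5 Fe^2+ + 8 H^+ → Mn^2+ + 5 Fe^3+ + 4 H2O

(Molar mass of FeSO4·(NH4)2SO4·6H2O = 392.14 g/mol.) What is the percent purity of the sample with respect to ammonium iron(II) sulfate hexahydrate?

n(KMnO4) per titration = 0.01165 × 0.2196 = 2.558 × 10^-3 mol
From the 5:1 ratio, n(FeSO4·(NH4)2SO4·6H2O) in each aliquot = 5/1 × 2.558 × 10^-3 = 0.01279 mol
n(FeSO4·(NH4)2SO4·6H2O) in the whole flask = 0.01279 × 200.0/50.00 = 0.05117 mol
mass of FeSO4·(NH4)2SO4·6H2O = 0.05117 × 392.14 = 20.06 g
% FeSO4·(NH4)2SO4·6H2O = 20.06 / 21.23 × 100 = 94.51 %

94.51 %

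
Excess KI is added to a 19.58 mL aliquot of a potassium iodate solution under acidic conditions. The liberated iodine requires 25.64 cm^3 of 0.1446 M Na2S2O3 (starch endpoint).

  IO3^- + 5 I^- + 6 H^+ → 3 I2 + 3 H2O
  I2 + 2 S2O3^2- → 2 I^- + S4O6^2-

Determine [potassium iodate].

0.03156 M

n(S2O3^2-) = 0.02564 × 0.1446 = 3.708 × 10^-3 mol
n(I2) = n(S2O3^2-)/2 = 1.854 × 10^-3 mol
From the 1:3 ratio, n(IO3^-) in the aliquot = 1/3 × 1.854 × 10^-3 = 6.179 × 10^-4 mol
[IO3^-] = 6.179 × 10^-4 / 0.01958 = 0.03156 mol/L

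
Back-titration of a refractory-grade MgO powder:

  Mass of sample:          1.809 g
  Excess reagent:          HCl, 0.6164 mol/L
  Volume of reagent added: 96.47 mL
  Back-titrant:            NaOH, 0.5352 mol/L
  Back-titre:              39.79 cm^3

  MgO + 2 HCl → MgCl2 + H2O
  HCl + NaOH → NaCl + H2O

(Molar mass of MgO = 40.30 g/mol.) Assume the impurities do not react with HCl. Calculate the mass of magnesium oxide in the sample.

n(HCl) added = 0.09647 × 0.6164 = 0.05946 mol
n(NaOH) used in back-titration = 0.03979 × 0.5352 = 0.02130 mol
n(HCl) left over = 0.02130 mol (1:1 ratio)
n(HCl) consumed by analyte = 0.05946 − 0.02130 = 0.03817 mol
From the 1:2 ratio, n(MgO) = 1/2 × 0.03817 = 0.01908 mol
mass of MgO = 0.01908 × 40.30 = 0.7691 g

0.7691 g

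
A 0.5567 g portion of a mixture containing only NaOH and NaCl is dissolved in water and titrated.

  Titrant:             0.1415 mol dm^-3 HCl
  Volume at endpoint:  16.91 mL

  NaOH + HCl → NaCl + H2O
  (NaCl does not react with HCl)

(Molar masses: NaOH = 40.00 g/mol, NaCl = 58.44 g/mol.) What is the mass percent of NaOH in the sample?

n(HCl) = 0.01691 × 0.1415 = 2.393 × 10^-3 mol
Let x = n(NaOH), y = n(NaCl).
Titrant: 1x = 2.393 × 10^-3;  mass: 40.00x + 58.44y = 0.5567
Solving, x = 2.393 × 10^-3 mol, y = 7.888 × 10^-3 mol
mass of NaOH = 2.393 × 10^-3 × 40.00 = 0.09571 g
% NaOH = 0.09571 / 0.5567 × 100 = 17.19 %

17.19 %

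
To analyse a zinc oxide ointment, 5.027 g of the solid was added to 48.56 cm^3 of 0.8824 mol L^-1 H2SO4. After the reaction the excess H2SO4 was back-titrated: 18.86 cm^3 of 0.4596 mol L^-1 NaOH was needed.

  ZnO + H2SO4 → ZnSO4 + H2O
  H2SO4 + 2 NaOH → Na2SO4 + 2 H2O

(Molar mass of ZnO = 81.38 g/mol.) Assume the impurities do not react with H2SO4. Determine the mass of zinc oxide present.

n(H2SO4) added = 0.04856 × 0.8824 = 0.04285 mol
n(NaOH) used in back-titration = 0.01886 × 0.4596 = 8.668 × 10^-3 mol
From the 1:2 ratio, n(H2SO4) left over = 1/2 × 8.668 × 10^-3 = 4.334 × 10^-3 mol
n(H2SO4) consumed by analyte = 0.04285 − 4.334 × 10^-3 = 0.03852 mol
n(ZnO) = 0.03852 mol (1:1 ratio)
mass of ZnO = 0.03852 × 81.38 = 3.134 g

3.134 g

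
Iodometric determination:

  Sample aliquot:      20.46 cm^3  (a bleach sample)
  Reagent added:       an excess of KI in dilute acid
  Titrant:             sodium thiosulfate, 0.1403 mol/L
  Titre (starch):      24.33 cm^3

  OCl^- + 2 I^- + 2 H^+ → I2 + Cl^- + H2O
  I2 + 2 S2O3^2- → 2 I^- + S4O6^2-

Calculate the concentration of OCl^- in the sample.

0.08342 mol/L

n(S2O3^2-) = 0.02433 × 0.1403 = 3.413 × 10^-3 mol
n(I2) = n(S2O3^2-)/2 = 1.707 × 10^-3 mol
n(OCl^-) in the aliquot = 1.707 × 10^-3 mol (1:1 ratio)
[OCl^-] = 1.707 × 10^-3 / 0.02046 = 0.08342 mol/L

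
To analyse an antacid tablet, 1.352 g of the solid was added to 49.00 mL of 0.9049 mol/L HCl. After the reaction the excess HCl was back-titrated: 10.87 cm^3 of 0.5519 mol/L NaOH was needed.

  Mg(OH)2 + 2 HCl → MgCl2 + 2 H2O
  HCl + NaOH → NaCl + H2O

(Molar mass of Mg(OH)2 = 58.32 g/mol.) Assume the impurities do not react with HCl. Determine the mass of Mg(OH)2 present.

1.118 g

n(HCl) added = 0.04900 × 0.9049 = 0.04434 mol
n(NaOH) used in back-titration = 0.01087 × 0.5519 = 5.999 × 10^-3 mol
n(HCl) left over = 5.999 × 10^-3 mol (1:1 ratio)
n(HCl) consumed by analyte = 0.04434 − 5.999 × 10^-3 = 0.03834 mol
From the 1:2 ratio, n(Mg(OH)2) = 1/2 × 0.03834 = 0.01917 mol
mass of Mg(OH)2 = 0.01917 × 58.32 = 1.118 g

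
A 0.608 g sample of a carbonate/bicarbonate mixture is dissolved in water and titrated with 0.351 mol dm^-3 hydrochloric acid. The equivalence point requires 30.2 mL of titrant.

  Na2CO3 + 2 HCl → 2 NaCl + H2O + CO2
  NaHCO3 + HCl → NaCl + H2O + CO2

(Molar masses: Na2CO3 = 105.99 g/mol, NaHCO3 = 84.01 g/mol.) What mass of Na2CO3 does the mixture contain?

0.483 g

n(HCl) = 0.0302 × 0.351 = 0.0106 mol
Let x = n(Na2CO3), y = n(NaHCO3).
Titrant: 2x + 1y = 0.0106;  mass: 105.99x + 84.01y = 0.608
Solving, x = 4.55 × 10^-3 mol, y = 1.49 × 10^-3 mol
mass of Na2CO3 = 4.55 × 10^-3 × 105.99 = 0.483 g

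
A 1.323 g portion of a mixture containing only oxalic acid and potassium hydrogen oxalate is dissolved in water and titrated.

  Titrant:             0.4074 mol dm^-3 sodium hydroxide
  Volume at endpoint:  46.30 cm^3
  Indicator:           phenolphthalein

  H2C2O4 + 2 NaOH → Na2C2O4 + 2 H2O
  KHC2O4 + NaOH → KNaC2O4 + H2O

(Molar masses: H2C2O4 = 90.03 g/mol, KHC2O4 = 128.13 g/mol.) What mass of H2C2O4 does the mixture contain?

0.5924 g

n(NaOH) = 0.04630 × 0.4074 = 0.01886 mol
Let x = n(H2C2O4), y = n(KHC2O4).
Titrant: 2x + 1y = 0.01886;  mass: 90.03x + 128.13y = 1.323
Solving, x = 6.580 × 10^-3 mol, y = 5.702 × 10^-3 mol
mass of H2C2O4 = 6.580 × 10^-3 × 90.03 = 0.5924 g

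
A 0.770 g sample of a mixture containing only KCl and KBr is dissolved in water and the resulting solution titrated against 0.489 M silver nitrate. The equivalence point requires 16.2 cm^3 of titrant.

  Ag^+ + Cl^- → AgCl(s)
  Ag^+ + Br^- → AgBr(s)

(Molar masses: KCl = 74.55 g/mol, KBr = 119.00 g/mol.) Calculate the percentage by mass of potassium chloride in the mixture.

n(AgNO3) = 0.0162 × 0.489 = 7.92 × 10^-3 mol
Let x = n(KCl), y = n(KBr).
Titrant: 1x + 1y = 7.92 × 10^-3;  mass: 74.55x + 119.00y = 0.770
Solving, x = 3.89 × 10^-3 mol, y = 4.04 × 10^-3 mol
mass of KCl = 3.89 × 10^-3 × 74.55 = 0.290 g
% KCl = 0.290 / 0.770 × 100 = 37.6 %

37.6 %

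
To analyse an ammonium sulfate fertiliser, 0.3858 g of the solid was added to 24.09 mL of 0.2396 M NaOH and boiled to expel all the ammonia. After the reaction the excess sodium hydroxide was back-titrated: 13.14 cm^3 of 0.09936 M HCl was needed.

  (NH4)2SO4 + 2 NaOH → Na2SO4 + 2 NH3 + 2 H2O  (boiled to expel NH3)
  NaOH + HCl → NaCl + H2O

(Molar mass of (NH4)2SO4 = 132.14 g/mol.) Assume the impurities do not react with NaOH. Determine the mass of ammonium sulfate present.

0.2951 g

n(NaOH) added = 0.02409 × 0.2396 = 5.772 × 10^-3 mol
n(HCl) used in back-titration = 0.01314 × 0.09936 = 1.306 × 10^-3 mol
n(NaOH) left over = 1.306 × 10^-3 mol (1:1 ratio)
n(NaOH) consumed by analyte = 5.772 × 10^-3 − 1.306 × 10^-3 = 4.466 × 10^-3 mol
From the 1:2 ratio, n((NH4)2SO4) = 1/2 × 4.466 × 10^-3 = 2.233 × 10^-3 mol
mass of (NH4)2SO4 = 2.233 × 10^-3 × 132.14 = 0.2951 g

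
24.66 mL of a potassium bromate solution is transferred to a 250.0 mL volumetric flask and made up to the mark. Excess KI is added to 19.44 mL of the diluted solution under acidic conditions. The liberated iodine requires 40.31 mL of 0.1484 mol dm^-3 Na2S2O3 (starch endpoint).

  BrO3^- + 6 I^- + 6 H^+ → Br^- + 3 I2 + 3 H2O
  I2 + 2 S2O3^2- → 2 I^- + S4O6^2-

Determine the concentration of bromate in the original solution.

0.5199 mol/L

n(S2O3^2-) = 0.04031 × 0.1484 = 5.982 × 10^-3 mol
n(I2) = n(S2O3^2-)/2 = 2.991 × 10^-3 mol
From the 1:3 ratio, n(BrO3^-) in the aliquot = 1/3 × 2.991 × 10^-3 = 9.970 × 10^-4 mol
[BrO3^-]_dilute = 9.970 × 10^-4 / 0.01944 = 0.05129 mol/L
[BrO3^-]_original = 0.05129 × 250.0/24.66 = 0.5199 mol/L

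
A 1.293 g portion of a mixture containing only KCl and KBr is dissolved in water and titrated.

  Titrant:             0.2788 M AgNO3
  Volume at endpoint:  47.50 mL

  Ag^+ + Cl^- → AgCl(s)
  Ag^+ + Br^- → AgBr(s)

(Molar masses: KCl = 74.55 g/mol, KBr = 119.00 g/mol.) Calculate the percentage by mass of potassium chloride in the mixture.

n(AgNO3) = 0.04750 × 0.2788 = 0.01324 mol
Let x = n(KCl), y = n(KBr).
Titrant: 1x + 1y = 0.01324;  mass: 74.55x + 119.00y = 1.293
Solving, x = 6.365 × 10^-3 mol, y = 6.878 × 10^-3 mol
mass of KCl = 6.365 × 10^-3 × 74.55 = 0.4745 g
% KCl = 0.4745 / 1.293 × 100 = 36.70 %

36.70 %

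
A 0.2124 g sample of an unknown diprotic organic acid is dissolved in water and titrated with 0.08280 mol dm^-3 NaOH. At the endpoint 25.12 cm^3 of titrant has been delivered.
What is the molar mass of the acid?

204.2 g/mol

n(NaOH) = 0.02512 L × 0.08280 mol/L = 2.080 × 10^-3 mol
From the 1:2 ratio, n(H2A) = 1/2 × 2.080 × 10^-3 = 1.040 × 10^-3 mol
M = m / n = 0.2124 g / 1.040 × 10^-3 mol = 204.2 g/mol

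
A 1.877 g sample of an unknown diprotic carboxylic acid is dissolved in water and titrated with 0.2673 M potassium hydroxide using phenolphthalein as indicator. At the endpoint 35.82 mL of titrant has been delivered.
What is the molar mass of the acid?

n(KOH) = 0.03582 L × 0.2673 mol/L = 9.575 × 10^-3 mol
From the 1:2 ratio, n(H2A) = 1/2 × 9.575 × 10^-3 = 4.787 × 10^-3 mol
M = m / n = 1.877 g / 4.787 × 10^-3 mol = 392.1 g/mol

392.1 g/mol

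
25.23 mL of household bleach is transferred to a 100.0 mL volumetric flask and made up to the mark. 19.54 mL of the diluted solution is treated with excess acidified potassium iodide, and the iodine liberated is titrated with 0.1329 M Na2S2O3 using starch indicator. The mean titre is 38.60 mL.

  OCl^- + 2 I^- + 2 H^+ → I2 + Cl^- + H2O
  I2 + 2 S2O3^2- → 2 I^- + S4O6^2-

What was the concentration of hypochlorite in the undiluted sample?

n(S2O3^2-) = 0.03860 × 0.1329 = 5.130 × 10^-3 mol
n(I2) = n(S2O3^2-)/2 = 2.565 × 10^-3 mol
n(OCl^-) in the aliquot = 2.565 × 10^-3 mol (1:1 ratio)
[OCl^-]_dilute = 2.565 × 10^-3 / 0.01954 = 0.1313 mol/L
[OCl^-]_original = 0.1313 × 100.0/25.23 = 0.5203 mol/L

0.5203 M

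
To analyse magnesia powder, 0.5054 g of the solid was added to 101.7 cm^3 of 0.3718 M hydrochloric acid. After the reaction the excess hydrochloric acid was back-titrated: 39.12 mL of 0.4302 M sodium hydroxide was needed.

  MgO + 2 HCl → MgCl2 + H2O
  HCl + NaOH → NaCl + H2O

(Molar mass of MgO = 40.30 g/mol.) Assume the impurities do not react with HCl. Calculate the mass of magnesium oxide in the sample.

n(HCl) added = 0.1017 × 0.3718 = 0.03781 mol
n(NaOH) used in back-titration = 0.03912 × 0.4302 = 0.01683 mol
n(HCl) left over = 0.01683 mol (1:1 ratio)
n(HCl) consumed by analyte = 0.03781 − 0.01683 = 0.02098 mol
From the 1:2 ratio, n(MgO) = 1/2 × 0.02098 = 0.01049 mol
mass of MgO = 0.01049 × 40.30 = 0.4228 g

0.4228 g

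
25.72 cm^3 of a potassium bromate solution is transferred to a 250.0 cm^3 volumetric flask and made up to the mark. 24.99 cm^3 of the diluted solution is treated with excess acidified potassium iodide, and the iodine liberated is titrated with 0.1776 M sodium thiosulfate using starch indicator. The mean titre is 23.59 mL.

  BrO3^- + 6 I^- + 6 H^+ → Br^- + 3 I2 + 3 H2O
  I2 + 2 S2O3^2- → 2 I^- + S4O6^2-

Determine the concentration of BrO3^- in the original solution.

n(S2O3^2-) = 0.02359 × 0.1776 = 4.190 × 10^-3 mol
n(I2) = n(S2O3^2-)/2 = 2.095 × 10^-3 mol
From the 1:3 ratio, n(BrO3^-) in the aliquot = 1/3 × 2.095 × 10^-3 = 6.983 × 10^-4 mol
[BrO3^-]_dilute = 6.983 × 10^-4 / 0.02499 = 0.02794 mol/L
[BrO3^-]_original = 0.02794 × 250.0/25.72 = 0.2716 mol/L

0.2716 M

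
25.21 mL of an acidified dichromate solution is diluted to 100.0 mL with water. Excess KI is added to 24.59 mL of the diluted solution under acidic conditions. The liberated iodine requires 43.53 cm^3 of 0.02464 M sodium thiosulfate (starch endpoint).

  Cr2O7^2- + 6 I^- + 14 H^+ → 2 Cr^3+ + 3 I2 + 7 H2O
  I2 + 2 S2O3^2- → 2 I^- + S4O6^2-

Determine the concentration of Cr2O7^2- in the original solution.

0.02884 M

n(S2O3^2-) = 0.04353 × 0.02464 = 1.073 × 10^-3 mol
n(I2) = n(S2O3^2-)/2 = 5.363 × 10^-4 mol
From the 1:3 ratio, n(Cr2O7^2-) in the aliquot = 1/3 × 5.363 × 10^-4 = 1.788 × 10^-4 mol
[Cr2O7^2-]_dilute = 1.788 × 10^-4 / 0.02459 = 0.007270 mol/L
[Cr2O7^2-]_original = 0.007270 × 100.0/25.21 = 0.02884 mol/L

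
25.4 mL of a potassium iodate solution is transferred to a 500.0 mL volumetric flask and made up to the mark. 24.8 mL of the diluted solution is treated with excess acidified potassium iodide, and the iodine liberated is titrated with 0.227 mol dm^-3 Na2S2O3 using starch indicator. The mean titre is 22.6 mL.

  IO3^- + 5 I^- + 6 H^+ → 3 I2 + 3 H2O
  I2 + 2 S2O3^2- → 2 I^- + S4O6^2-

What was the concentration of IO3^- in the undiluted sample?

n(S2O3^2-) = 0.0226 × 0.227 = 5.13 × 10^-3 mol
n(I2) = n(S2O3^2-)/2 = 2.57 × 10^-3 mol
From the 1:3 ratio, n(IO3^-) in the aliquot = 1/3 × 2.57 × 10^-3 = 8.55 × 10^-4 mol
[IO3^-]_dilute = 8.55 × 10^-4 / 0.0248 = 0.0345 mol/L
[IO3^-]_original = 0.0345 × 500.0/25.4 = 0.679 mol/L

0.679 mol/L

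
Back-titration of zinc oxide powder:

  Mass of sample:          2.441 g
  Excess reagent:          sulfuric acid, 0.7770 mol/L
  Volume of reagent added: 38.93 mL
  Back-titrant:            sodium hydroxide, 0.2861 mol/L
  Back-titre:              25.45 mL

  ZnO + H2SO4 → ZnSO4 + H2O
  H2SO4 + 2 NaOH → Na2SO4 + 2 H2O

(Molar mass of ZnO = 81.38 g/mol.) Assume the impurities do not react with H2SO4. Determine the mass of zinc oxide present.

2.165 g

n(H2SO4) added = 0.03893 × 0.7770 = 0.03025 mol
n(NaOH) used in back-titration = 0.02545 × 0.2861 = 7.281 × 10^-3 mol
From the 1:2 ratio, n(H2SO4) left over = 1/2 × 7.281 × 10^-3 = 3.641 × 10^-3 mol
n(H2SO4) consumed by analyte = 0.03025 − 3.641 × 10^-3 = 0.02661 mol
n(ZnO) = 0.02661 mol (1:1 ratio)
mass of ZnO = 0.02661 × 81.38 = 2.165 g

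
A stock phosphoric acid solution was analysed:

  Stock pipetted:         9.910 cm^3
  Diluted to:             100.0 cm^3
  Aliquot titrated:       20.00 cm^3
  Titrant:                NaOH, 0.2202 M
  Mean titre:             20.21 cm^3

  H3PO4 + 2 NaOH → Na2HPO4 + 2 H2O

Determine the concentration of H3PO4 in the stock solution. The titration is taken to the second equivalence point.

n(NaOH) = 0.02021 × 0.2202 = 4.450 × 10^-3 mol
From the 1:2 ratio, n(H3PO4) in the aliquot = 1/2 × 4.450 × 10^-3 = 2.225 × 10^-3 mol
[H3PO4]_dilute = 2.225 × 10^-3 / 0.02000 = 0.1113 mol/L
Dilution factor = 100.0 / 9.910 = 10.09
[H3PO4]_stock = 0.1113 × 10.09 = 1.123 mol/L

1.123 M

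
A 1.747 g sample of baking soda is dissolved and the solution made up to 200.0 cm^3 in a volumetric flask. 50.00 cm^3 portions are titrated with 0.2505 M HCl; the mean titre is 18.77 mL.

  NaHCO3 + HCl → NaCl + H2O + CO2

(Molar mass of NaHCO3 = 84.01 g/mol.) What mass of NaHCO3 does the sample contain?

n(HCl) per titration = 0.01877 × 0.2505 = 4.702 × 10^-3 mol
n(NaHCO3) in each aliquot = 4.702 × 10^-3 mol (1:1 ratio)
n(NaHCO3) in the whole flask = 4.702 × 10^-3 × 200.0/50.00 = 0.01881 mol
mass of NaHCO3 = 0.01881 × 84.01 = 1.580 g

1.580 g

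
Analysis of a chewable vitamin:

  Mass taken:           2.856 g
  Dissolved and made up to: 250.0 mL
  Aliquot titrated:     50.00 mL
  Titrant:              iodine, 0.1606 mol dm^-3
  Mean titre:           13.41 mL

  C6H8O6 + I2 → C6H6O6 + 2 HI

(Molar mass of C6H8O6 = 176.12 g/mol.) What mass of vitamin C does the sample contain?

n(I2) per titration = 0.01341 × 0.1606 = 2.154 × 10^-3 mol
n(C6H8O6) in each aliquot = 2.154 × 10^-3 mol (1:1 ratio)
n(C6H8O6) in the whole flask = 2.154 × 10^-3 × 250.0/50.00 = 0.01077 mol
mass of C6H8O6 = 0.01077 × 176.12 = 1.897 g

1.897 g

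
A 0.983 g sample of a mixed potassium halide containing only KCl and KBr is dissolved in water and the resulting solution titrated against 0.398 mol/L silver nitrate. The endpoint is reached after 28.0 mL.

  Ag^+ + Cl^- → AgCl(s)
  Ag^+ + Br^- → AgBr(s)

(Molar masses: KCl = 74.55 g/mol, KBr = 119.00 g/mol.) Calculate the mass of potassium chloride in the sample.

0.575 g

n(AgNO3) = 0.0280 × 0.398 = 0.0111 mol
Let x = n(KCl), y = n(KBr).
Titrant: 1x + 1y = 0.0111;  mass: 74.55x + 119.00y = 0.983
Solving, x = 7.72 × 10^-3 mol, y = 3.42 × 10^-3 mol
mass of KCl = 7.72 × 10^-3 × 74.55 = 0.575 g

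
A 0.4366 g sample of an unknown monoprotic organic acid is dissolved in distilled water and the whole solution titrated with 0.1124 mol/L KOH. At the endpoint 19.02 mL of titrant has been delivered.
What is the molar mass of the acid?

204.2 g/mol

n(KOH) = 0.01902 L × 0.1124 mol/L = 2.138 × 10^-3 mol
n(HA) = 2.138 × 10^-3 mol (1:1 ratio)
M = m / n = 0.4366 g / 2.138 × 10^-3 mol = 204.2 g/mol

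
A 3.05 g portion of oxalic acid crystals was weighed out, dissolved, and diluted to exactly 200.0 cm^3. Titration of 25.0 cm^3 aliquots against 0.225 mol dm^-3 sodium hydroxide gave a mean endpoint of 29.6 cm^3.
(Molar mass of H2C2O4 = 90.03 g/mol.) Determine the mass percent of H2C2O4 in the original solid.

H2C2O4 + 2 NaOH → Na2C2O4 + 2 H2O
n(NaOH) per titration = 0.0296 × 0.225 = 6.66 × 10^-3 mol
From the 1:2 ratio, n(H2C2O4) in each aliquot = 1/2 × 6.66 × 10^-3 = 3.33 × 10^-3 mol
n(H2C2O4) in the whole flask = 3.33 × 10^-3 × 200.0/25.0 = 0.0266 mol
mass of H2C2O4 = 0.0266 × 90.03 = 2.40 g
% H2C2O4 = 2.40 / 3.05 × 100 = 78.6 %

78.6 %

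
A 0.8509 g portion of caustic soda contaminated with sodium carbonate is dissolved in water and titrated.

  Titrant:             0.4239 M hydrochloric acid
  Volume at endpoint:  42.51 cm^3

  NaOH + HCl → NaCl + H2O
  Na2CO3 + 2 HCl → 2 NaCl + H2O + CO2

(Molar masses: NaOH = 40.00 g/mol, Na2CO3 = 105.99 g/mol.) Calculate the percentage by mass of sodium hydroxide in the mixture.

37.65 %

n(HCl) = 0.04251 × 0.4239 = 0.01802 mol
Let x = n(NaOH), y = n(Na2CO3).
Titrant: 1x + 2y = 0.01802;  mass: 40.00x + 105.99y = 0.8509
Solving, x = 8.008 × 10^-3 mol, y = 5.006 × 10^-3 mol
mass of NaOH = 8.008 × 10^-3 × 40.00 = 0.3203 g
% NaOH = 0.3203 / 0.8509 × 100 = 37.65 %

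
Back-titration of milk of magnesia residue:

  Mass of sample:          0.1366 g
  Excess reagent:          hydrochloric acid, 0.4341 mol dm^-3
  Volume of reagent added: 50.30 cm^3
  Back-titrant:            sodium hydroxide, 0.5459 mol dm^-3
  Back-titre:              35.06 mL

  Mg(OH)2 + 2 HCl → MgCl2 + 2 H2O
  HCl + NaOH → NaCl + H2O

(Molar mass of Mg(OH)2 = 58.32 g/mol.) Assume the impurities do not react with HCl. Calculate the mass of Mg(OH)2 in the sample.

0.07861 g

n(HCl) added = 0.05030 × 0.4341 = 0.02184 mol
n(NaOH) used in back-titration = 0.03506 × 0.5459 = 0.01914 mol
n(HCl) left over = 0.01914 mol (1:1 ratio)
n(HCl) consumed by analyte = 0.02184 − 0.01914 = 2.696 × 10^-3 mol
From the 1:2 ratio, n(Mg(OH)2) = 1/2 × 2.696 × 10^-3 = 1.348 × 10^-3 mol
mass of Mg(OH)2 = 1.348 × 10^-3 × 58.32 = 0.07861 g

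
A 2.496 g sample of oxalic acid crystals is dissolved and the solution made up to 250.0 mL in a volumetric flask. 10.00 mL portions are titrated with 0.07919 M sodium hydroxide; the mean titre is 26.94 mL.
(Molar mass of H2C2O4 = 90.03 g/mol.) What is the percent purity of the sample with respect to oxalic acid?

96.19 %

H2C2O4 + 2 NaOH → Na2C2O4 + 2 H2O
n(NaOH) per titration = 0.02694 × 0.07919 = 2.133 × 10^-3 mol
From the 1:2 ratio, n(H2C2O4) in each aliquot = 1/2 × 2.133 × 10^-3 = 1.067 × 10^-3 mol
n(H2C2O4) in the whole flask = 1.067 × 10^-3 × 250.0/10.00 = 0.02667 mol
mass of H2C2O4 = 0.02667 × 90.03 = 2.401 g
% H2C2O4 = 2.401 / 2.496 × 100 = 96.19 %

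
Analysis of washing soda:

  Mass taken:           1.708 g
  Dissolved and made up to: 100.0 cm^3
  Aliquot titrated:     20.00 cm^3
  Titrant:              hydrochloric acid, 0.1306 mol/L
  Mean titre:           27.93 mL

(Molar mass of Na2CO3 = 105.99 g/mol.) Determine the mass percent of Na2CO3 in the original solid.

56.59 %

Na2CO3 + 2 HCl → 2 NaCl + H2O + CO2
n(HCl) per titration = 0.02793 × 0.1306 = 3.648 × 10^-3 mol
From the 1:2 ratio, n(Na2CO3) in each aliquot = 1/2 × 3.648 × 10^-3 = 1.824 × 10^-3 mol
n(Na2CO3) in the whole flask = 1.824 × 10^-3 × 100.0/20.00 = 9.119 × 10^-3 mol
mass of Na2CO3 = 9.119 × 10^-3 × 105.99 = 0.9665 g
% Na2CO3 = 0.9665 / 1.708 × 100 = 56.59 %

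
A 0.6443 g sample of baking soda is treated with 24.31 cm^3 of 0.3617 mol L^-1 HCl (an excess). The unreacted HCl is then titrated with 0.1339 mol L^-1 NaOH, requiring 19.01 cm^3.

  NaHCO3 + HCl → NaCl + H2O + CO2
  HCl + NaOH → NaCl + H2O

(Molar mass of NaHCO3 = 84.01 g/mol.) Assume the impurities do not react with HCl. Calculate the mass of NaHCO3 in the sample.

0.5249 g

n(HCl) added = 0.02431 × 0.3617 = 8.793 × 10^-3 mol
n(NaOH) used in back-titration = 0.01901 × 0.1339 = 2.545 × 10^-3 mol
n(HCl) left over = 2.545 × 10^-3 mol (1:1 ratio)
n(HCl) consumed by analyte = 8.793 × 10^-3 − 2.545 × 10^-3 = 6.247 × 10^-3 mol
n(NaHCO3) = 6.247 × 10^-3 mol (1:1 ratio)
mass of NaHCO3 = 6.247 × 10^-3 × 84.01 = 0.5249 g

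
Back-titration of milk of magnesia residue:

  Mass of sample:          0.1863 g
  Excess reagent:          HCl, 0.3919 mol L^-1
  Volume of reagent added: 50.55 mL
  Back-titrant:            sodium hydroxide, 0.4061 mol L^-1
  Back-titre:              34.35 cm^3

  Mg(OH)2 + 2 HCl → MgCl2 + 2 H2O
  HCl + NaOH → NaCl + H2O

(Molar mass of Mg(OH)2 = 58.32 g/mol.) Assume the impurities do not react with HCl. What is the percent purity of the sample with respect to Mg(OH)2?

n(HCl) added = 0.05055 × 0.3919 = 0.01981 mol
n(NaOH) used in back-titration = 0.03435 × 0.4061 = 0.01395 mol
n(HCl) left over = 0.01395 mol (1:1 ratio)
n(HCl) consumed by analyte = 0.01981 − 0.01395 = 5.861 × 10^-3 mol
From the 1:2 ratio, n(Mg(OH)2) = 1/2 × 5.861 × 10^-3 = 2.931 × 10^-3 mol
mass of Mg(OH)2 = 2.931 × 10^-3 × 58.32 = 0.1709 g
% Mg(OH)2 = 0.1709 / 0.1863 × 100 = 91.74 %

91.74 %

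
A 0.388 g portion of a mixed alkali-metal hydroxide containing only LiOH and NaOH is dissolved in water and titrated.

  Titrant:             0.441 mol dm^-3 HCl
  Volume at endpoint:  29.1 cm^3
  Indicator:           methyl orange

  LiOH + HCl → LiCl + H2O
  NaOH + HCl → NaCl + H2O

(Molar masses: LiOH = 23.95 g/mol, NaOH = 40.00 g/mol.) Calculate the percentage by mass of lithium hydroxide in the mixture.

n(HCl) = 0.0291 × 0.441 = 0.0128 mol
Let x = n(LiOH), y = n(NaOH).
Titrant: 1x + 1y = 0.0128;  mass: 23.95x + 40.00y = 0.388
Solving, x = 7.81 × 10^-3 mol, y = 5.02 × 10^-3 mol
mass of LiOH = 7.81 × 10^-3 × 23.95 = 0.187 g
% LiOH = 0.187 / 0.388 × 100 = 48.2 %

48.2 %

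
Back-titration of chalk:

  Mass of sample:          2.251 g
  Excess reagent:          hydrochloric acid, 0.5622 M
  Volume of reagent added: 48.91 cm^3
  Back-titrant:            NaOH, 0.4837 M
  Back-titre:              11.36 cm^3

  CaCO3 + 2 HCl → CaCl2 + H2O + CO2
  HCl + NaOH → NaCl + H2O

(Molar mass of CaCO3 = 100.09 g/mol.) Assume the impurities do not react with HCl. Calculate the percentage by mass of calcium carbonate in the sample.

48.92 %

n(HCl) added = 0.04891 × 0.5622 = 0.02750 mol
n(NaOH) used in back-titration = 0.01136 × 0.4837 = 5.495 × 10^-3 mol
n(HCl) left over = 5.495 × 10^-3 mol (1:1 ratio)
n(HCl) consumed by analyte = 0.02750 − 5.495 × 10^-3 = 0.02200 mol
From the 1:2 ratio, n(CaCO3) = 1/2 × 0.02200 = 0.01100 mol
mass of CaCO3 = 0.01100 × 100.09 = 1.101 g
% CaCO3 = 1.101 / 2.251 × 100 = 48.92 %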